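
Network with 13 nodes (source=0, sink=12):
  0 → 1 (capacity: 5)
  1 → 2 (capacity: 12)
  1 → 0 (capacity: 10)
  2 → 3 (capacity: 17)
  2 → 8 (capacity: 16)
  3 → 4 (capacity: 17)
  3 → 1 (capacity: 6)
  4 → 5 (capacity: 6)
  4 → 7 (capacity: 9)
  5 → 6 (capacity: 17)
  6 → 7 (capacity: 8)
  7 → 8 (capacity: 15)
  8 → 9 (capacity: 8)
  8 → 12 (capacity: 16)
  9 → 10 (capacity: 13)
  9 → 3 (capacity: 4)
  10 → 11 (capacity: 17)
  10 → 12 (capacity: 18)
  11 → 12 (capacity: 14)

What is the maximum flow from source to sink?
Maximum flow = 5

Max flow: 5

Flow assignment:
  0 → 1: 5/5
  1 → 2: 5/12
  2 → 8: 5/16
  8 → 12: 5/16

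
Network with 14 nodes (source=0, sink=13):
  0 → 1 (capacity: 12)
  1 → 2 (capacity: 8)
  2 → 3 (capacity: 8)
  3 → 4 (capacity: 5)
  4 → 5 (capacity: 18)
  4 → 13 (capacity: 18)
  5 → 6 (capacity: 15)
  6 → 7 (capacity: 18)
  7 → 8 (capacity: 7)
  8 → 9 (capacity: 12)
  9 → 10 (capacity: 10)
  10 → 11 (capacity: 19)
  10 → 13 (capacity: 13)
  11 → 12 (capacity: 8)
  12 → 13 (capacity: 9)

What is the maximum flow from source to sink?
Maximum flow = 5

Max flow: 5

Flow assignment:
  0 → 1: 5/12
  1 → 2: 5/8
  2 → 3: 5/8
  3 → 4: 5/5
  4 → 13: 5/18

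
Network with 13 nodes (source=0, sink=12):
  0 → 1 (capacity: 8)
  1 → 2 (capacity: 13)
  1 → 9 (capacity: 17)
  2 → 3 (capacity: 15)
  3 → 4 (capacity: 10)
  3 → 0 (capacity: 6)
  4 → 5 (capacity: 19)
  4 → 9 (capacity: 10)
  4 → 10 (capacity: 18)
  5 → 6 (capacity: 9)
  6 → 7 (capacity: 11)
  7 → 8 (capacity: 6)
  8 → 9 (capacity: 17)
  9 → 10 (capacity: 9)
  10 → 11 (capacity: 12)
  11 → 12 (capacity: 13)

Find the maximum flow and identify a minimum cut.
Max flow = 8, Min cut edges: (0,1)

Maximum flow: 8
Minimum cut: (0,1)
Partition: S = [0], T = [1, 2, 3, 4, 5, 6, 7, 8, 9, 10, 11, 12]

Max-flow min-cut theorem verified: both equal 8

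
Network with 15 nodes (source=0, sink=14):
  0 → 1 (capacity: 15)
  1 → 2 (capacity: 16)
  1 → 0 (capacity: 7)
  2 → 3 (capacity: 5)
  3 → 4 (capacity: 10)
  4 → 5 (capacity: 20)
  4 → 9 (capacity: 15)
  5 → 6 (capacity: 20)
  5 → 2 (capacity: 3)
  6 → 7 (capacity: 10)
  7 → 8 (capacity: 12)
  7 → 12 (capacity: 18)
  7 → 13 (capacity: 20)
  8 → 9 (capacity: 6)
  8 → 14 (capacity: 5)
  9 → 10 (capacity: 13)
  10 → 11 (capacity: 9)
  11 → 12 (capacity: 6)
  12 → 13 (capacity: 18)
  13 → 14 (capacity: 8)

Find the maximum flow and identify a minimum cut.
Max flow = 5, Min cut edges: (2,3)

Maximum flow: 5
Minimum cut: (2,3)
Partition: S = [0, 1, 2], T = [3, 4, 5, 6, 7, 8, 9, 10, 11, 12, 13, 14]

Max-flow min-cut theorem verified: both equal 5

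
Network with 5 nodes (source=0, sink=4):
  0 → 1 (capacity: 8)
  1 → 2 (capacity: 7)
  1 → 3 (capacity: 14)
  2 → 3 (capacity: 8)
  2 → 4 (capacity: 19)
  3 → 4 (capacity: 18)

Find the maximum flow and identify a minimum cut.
Max flow = 8, Min cut edges: (0,1)

Maximum flow: 8
Minimum cut: (0,1)
Partition: S = [0], T = [1, 2, 3, 4]

Max-flow min-cut theorem verified: both equal 8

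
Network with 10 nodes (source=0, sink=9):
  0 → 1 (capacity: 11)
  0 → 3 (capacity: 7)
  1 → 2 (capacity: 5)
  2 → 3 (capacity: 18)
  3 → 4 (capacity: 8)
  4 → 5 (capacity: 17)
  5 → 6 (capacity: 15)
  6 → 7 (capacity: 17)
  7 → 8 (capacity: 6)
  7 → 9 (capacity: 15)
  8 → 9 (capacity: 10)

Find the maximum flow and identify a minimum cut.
Max flow = 8, Min cut edges: (3,4)

Maximum flow: 8
Minimum cut: (3,4)
Partition: S = [0, 1, 2, 3], T = [4, 5, 6, 7, 8, 9]

Max-flow min-cut theorem verified: both equal 8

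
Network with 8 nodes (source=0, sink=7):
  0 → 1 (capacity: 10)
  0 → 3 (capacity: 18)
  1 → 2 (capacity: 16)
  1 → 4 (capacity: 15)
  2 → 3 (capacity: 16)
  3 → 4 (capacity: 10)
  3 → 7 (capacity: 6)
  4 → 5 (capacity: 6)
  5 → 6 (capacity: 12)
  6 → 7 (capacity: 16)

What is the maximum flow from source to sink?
Maximum flow = 12

Max flow: 12

Flow assignment:
  0 → 3: 12/18
  3 → 4: 6/10
  3 → 7: 6/6
  4 → 5: 6/6
  5 → 6: 6/12
  6 → 7: 6/16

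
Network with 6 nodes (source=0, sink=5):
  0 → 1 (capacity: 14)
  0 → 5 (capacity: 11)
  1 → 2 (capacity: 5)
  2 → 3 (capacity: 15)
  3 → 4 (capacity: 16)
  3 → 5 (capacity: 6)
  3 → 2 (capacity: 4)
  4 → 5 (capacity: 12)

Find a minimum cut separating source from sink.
Min cut value = 16, edges: (0,5), (1,2)

Min cut value: 16
Partition: S = [0, 1], T = [2, 3, 4, 5]
Cut edges: (0,5), (1,2)

By max-flow min-cut theorem, max flow = min cut = 16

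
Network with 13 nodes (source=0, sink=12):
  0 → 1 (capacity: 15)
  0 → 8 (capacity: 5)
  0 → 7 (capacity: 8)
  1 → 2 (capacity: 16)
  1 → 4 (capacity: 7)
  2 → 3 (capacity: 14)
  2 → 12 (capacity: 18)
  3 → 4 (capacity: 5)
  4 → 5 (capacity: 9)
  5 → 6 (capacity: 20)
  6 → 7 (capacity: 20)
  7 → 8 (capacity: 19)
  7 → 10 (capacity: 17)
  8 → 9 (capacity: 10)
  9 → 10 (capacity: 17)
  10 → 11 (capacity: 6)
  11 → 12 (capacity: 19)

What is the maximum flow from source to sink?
Maximum flow = 21

Max flow: 21

Flow assignment:
  0 → 1: 15/15
  0 → 8: 1/5
  0 → 7: 5/8
  1 → 2: 15/16
  2 → 12: 15/18
  7 → 8: 5/19
  8 → 9: 6/10
  9 → 10: 6/17
  10 → 11: 6/6
  11 → 12: 6/19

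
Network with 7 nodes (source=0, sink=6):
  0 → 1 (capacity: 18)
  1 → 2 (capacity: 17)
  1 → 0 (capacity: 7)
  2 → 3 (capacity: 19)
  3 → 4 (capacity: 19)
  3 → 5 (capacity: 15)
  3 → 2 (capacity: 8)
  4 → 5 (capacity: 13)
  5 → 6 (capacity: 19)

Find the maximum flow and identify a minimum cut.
Max flow = 17, Min cut edges: (1,2)

Maximum flow: 17
Minimum cut: (1,2)
Partition: S = [0, 1], T = [2, 3, 4, 5, 6]

Max-flow min-cut theorem verified: both equal 17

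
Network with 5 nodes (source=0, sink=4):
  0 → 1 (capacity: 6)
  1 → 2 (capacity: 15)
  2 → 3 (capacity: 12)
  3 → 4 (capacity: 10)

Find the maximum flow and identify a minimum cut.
Max flow = 6, Min cut edges: (0,1)

Maximum flow: 6
Minimum cut: (0,1)
Partition: S = [0], T = [1, 2, 3, 4]

Max-flow min-cut theorem verified: both equal 6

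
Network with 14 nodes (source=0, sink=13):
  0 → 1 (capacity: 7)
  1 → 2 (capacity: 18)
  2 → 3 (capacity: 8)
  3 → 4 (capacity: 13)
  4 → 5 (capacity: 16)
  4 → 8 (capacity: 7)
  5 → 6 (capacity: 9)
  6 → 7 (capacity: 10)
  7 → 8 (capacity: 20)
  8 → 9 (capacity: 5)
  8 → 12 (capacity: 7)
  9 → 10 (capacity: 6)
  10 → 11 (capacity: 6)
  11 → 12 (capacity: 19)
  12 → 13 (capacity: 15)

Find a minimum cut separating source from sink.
Min cut value = 7, edges: (0,1)

Min cut value: 7
Partition: S = [0], T = [1, 2, 3, 4, 5, 6, 7, 8, 9, 10, 11, 12, 13]
Cut edges: (0,1)

By max-flow min-cut theorem, max flow = min cut = 7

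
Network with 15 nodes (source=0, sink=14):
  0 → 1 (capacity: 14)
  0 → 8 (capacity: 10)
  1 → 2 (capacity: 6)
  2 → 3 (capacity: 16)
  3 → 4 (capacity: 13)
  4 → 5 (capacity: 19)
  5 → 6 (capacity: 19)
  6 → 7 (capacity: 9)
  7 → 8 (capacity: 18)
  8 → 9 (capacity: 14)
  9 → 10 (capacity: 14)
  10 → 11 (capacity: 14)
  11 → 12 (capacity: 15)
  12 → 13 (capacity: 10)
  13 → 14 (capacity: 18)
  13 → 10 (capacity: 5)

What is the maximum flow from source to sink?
Maximum flow = 10

Max flow: 10

Flow assignment:
  0 → 1: 6/14
  0 → 8: 4/10
  1 → 2: 6/6
  2 → 3: 6/16
  3 → 4: 6/13
  4 → 5: 6/19
  5 → 6: 6/19
  6 → 7: 6/9
  7 → 8: 6/18
  8 → 9: 10/14
  9 → 10: 10/14
  10 → 11: 10/14
  11 → 12: 10/15
  12 → 13: 10/10
  13 → 14: 10/18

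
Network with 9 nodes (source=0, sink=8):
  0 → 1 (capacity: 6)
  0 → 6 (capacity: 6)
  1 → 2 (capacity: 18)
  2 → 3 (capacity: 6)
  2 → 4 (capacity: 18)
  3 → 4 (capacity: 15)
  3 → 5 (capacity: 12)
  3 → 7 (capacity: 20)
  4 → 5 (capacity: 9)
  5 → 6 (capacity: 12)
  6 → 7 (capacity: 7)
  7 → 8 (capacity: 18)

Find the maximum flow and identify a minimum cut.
Max flow = 12, Min cut edges: (0,1), (0,6)

Maximum flow: 12
Minimum cut: (0,1), (0,6)
Partition: S = [0], T = [1, 2, 3, 4, 5, 6, 7, 8]

Max-flow min-cut theorem verified: both equal 12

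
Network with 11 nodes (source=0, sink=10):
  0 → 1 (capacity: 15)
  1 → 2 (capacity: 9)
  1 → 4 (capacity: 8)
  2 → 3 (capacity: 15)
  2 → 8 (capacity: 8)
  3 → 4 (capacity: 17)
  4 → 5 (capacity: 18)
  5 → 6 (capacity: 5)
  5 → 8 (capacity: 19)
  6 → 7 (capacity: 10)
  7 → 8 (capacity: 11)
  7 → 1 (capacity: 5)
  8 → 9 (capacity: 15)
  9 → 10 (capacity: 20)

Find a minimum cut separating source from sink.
Min cut value = 15, edges: (8,9)

Min cut value: 15
Partition: S = [0, 1, 2, 3, 4, 5, 6, 7, 8], T = [9, 10]
Cut edges: (8,9)

By max-flow min-cut theorem, max flow = min cut = 15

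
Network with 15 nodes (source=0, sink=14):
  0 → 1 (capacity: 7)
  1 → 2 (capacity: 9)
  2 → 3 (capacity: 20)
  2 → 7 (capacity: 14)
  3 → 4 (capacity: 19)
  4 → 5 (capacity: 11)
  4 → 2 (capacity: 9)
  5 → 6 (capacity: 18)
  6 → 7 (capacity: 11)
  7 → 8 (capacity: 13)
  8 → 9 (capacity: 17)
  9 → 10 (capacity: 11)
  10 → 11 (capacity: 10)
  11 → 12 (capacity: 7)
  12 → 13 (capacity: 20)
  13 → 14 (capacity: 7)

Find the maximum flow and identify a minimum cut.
Max flow = 7, Min cut edges: (13,14)

Maximum flow: 7
Minimum cut: (13,14)
Partition: S = [0, 1, 2, 3, 4, 5, 6, 7, 8, 9, 10, 11, 12, 13], T = [14]

Max-flow min-cut theorem verified: both equal 7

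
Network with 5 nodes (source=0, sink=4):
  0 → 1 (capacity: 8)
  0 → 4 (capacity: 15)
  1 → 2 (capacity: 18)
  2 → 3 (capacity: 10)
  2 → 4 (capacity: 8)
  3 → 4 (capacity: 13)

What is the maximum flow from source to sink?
Maximum flow = 23

Max flow: 23

Flow assignment:
  0 → 1: 8/8
  0 → 4: 15/15
  1 → 2: 8/18
  2 → 4: 8/8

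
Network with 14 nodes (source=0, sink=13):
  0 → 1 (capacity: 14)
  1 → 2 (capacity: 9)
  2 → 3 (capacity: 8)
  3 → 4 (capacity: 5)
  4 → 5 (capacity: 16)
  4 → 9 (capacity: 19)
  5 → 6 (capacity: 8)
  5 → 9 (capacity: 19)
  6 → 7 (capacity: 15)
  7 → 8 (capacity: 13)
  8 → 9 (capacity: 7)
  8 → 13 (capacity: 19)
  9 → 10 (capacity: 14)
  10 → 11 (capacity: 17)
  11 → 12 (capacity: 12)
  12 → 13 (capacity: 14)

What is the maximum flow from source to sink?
Maximum flow = 5

Max flow: 5

Flow assignment:
  0 → 1: 5/14
  1 → 2: 5/9
  2 → 3: 5/8
  3 → 4: 5/5
  4 → 5: 5/16
  5 → 6: 5/8
  6 → 7: 5/15
  7 → 8: 5/13
  8 → 13: 5/19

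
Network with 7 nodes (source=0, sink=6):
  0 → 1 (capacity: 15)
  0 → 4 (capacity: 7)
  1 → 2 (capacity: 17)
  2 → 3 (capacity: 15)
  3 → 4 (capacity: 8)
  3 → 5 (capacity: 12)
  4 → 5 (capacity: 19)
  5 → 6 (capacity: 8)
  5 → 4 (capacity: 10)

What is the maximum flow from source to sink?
Maximum flow = 8

Max flow: 8

Flow assignment:
  0 → 1: 8/15
  1 → 2: 8/17
  2 → 3: 8/15
  3 → 5: 8/12
  5 → 6: 8/8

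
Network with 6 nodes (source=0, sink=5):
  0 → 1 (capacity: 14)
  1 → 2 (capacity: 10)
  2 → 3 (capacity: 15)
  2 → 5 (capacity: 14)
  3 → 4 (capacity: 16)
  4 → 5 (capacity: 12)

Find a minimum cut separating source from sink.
Min cut value = 10, edges: (1,2)

Min cut value: 10
Partition: S = [0, 1], T = [2, 3, 4, 5]
Cut edges: (1,2)

By max-flow min-cut theorem, max flow = min cut = 10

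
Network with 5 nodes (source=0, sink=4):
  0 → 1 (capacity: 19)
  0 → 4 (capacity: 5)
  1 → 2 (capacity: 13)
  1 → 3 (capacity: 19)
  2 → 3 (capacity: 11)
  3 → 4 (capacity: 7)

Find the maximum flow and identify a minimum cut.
Max flow = 12, Min cut edges: (0,4), (3,4)

Maximum flow: 12
Minimum cut: (0,4), (3,4)
Partition: S = [0, 1, 2, 3], T = [4]

Max-flow min-cut theorem verified: both equal 12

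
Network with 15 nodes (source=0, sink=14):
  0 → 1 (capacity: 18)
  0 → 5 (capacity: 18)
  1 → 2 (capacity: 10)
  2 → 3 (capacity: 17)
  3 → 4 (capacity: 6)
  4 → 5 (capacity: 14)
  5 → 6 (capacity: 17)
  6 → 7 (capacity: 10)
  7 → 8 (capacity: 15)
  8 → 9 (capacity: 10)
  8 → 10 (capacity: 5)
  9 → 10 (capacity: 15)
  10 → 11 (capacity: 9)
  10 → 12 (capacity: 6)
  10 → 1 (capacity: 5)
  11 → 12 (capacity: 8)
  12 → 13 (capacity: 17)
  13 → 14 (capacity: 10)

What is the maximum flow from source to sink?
Maximum flow = 10

Max flow: 10

Flow assignment:
  0 → 1: 6/18
  0 → 5: 4/18
  1 → 2: 6/10
  2 → 3: 6/17
  3 → 4: 6/6
  4 → 5: 6/14
  5 → 6: 10/17
  6 → 7: 10/10
  7 → 8: 10/15
  8 → 9: 5/10
  8 → 10: 5/5
  9 → 10: 5/15
  10 → 11: 4/9
  10 → 12: 6/6
  11 → 12: 4/8
  12 → 13: 10/17
  13 → 14: 10/10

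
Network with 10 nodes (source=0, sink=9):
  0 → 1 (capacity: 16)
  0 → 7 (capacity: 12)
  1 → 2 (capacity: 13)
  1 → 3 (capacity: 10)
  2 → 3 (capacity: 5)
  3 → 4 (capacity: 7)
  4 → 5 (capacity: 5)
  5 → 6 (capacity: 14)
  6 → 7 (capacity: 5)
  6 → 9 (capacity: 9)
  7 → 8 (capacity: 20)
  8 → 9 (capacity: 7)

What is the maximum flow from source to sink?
Maximum flow = 12

Max flow: 12

Flow assignment:
  0 → 1: 5/16
  0 → 7: 7/12
  1 → 3: 5/10
  3 → 4: 5/7
  4 → 5: 5/5
  5 → 6: 5/14
  6 → 9: 5/9
  7 → 8: 7/20
  8 → 9: 7/7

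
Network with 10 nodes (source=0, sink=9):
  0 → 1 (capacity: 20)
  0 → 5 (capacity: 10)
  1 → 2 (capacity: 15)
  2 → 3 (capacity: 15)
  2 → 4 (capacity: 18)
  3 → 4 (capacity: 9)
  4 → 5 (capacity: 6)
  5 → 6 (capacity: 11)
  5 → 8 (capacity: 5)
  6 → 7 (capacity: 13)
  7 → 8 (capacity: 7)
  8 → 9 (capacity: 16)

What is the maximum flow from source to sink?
Maximum flow = 12

Max flow: 12

Flow assignment:
  0 → 1: 6/20
  0 → 5: 6/10
  1 → 2: 6/15
  2 → 4: 6/18
  4 → 5: 6/6
  5 → 6: 7/11
  5 → 8: 5/5
  6 → 7: 7/13
  7 → 8: 7/7
  8 → 9: 12/16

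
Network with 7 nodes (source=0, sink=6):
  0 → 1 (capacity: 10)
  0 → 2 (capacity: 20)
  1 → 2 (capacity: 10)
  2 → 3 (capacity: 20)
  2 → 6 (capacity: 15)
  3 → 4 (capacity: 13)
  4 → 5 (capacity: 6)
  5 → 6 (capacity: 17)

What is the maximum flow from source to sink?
Maximum flow = 21

Max flow: 21

Flow assignment:
  0 → 1: 10/10
  0 → 2: 11/20
  1 → 2: 10/10
  2 → 3: 6/20
  2 → 6: 15/15
  3 → 4: 6/13
  4 → 5: 6/6
  5 → 6: 6/17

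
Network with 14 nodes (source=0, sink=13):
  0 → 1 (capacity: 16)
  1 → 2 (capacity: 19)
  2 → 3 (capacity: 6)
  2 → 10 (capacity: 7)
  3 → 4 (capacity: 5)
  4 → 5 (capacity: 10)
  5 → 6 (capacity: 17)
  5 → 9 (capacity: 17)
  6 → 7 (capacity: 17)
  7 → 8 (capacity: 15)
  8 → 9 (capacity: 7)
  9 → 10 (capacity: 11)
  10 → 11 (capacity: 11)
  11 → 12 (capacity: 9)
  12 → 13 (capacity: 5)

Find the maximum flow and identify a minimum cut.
Max flow = 5, Min cut edges: (12,13)

Maximum flow: 5
Minimum cut: (12,13)
Partition: S = [0, 1, 2, 3, 4, 5, 6, 7, 8, 9, 10, 11, 12], T = [13]

Max-flow min-cut theorem verified: both equal 5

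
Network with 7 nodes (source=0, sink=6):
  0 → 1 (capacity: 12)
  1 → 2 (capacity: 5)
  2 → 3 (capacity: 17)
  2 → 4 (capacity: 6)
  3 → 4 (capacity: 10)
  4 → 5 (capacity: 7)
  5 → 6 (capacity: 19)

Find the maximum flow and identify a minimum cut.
Max flow = 5, Min cut edges: (1,2)

Maximum flow: 5
Minimum cut: (1,2)
Partition: S = [0, 1], T = [2, 3, 4, 5, 6]

Max-flow min-cut theorem verified: both equal 5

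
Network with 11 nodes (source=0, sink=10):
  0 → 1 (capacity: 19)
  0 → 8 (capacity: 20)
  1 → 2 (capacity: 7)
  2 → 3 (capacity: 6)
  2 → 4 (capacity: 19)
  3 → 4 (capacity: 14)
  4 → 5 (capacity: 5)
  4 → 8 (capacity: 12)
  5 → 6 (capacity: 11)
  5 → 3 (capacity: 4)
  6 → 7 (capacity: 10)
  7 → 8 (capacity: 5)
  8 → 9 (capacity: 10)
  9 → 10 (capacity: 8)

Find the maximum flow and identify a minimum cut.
Max flow = 8, Min cut edges: (9,10)

Maximum flow: 8
Minimum cut: (9,10)
Partition: S = [0, 1, 2, 3, 4, 5, 6, 7, 8, 9], T = [10]

Max-flow min-cut theorem verified: both equal 8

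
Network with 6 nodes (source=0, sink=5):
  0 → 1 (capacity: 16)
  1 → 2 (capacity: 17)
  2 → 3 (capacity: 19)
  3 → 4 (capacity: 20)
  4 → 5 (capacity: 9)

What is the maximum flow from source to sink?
Maximum flow = 9

Max flow: 9

Flow assignment:
  0 → 1: 9/16
  1 → 2: 9/17
  2 → 3: 9/19
  3 → 4: 9/20
  4 → 5: 9/9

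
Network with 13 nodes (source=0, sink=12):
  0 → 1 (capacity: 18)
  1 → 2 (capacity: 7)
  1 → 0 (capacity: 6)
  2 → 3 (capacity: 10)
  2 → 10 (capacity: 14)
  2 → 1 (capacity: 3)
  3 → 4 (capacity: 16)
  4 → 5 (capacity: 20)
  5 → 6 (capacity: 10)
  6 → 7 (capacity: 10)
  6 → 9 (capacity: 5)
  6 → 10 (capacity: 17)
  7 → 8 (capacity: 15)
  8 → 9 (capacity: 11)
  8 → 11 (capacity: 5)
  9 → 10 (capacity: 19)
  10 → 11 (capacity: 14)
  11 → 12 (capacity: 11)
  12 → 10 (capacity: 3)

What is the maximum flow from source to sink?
Maximum flow = 7

Max flow: 7

Flow assignment:
  0 → 1: 7/18
  1 → 2: 7/7
  2 → 10: 7/14
  10 → 11: 7/14
  11 → 12: 7/11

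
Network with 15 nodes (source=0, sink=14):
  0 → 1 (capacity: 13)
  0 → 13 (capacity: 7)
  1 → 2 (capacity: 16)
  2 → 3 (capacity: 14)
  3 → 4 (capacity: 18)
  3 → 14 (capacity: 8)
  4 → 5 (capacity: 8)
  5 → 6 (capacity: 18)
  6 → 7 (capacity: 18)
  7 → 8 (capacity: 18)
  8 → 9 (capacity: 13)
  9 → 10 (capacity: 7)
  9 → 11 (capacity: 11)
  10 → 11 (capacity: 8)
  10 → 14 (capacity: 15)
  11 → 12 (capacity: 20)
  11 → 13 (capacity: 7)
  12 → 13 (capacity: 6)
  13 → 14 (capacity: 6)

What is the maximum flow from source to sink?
Maximum flow = 19

Max flow: 19

Flow assignment:
  0 → 1: 13/13
  0 → 13: 6/7
  1 → 2: 13/16
  2 → 3: 13/14
  3 → 4: 5/18
  3 → 14: 8/8
  4 → 5: 5/8
  5 → 6: 5/18
  6 → 7: 5/18
  7 → 8: 5/18
  8 → 9: 5/13
  9 → 10: 5/7
  10 → 14: 5/15
  13 → 14: 6/6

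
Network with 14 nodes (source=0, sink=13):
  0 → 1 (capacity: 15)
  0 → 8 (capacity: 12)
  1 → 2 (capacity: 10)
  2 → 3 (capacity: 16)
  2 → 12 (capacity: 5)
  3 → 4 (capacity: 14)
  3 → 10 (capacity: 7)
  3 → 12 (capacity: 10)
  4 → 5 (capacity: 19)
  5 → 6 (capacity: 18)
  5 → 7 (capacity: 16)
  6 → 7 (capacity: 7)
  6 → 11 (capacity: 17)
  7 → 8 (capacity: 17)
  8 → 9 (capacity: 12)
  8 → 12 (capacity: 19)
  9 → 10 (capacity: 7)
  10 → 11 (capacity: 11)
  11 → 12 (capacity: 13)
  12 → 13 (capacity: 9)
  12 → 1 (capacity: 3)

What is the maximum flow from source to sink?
Maximum flow = 9

Max flow: 9

Flow assignment:
  0 → 1: 9/15
  1 → 2: 10/10
  2 → 3: 5/16
  2 → 12: 5/5
  3 → 12: 5/10
  12 → 13: 9/9
  12 → 1: 1/3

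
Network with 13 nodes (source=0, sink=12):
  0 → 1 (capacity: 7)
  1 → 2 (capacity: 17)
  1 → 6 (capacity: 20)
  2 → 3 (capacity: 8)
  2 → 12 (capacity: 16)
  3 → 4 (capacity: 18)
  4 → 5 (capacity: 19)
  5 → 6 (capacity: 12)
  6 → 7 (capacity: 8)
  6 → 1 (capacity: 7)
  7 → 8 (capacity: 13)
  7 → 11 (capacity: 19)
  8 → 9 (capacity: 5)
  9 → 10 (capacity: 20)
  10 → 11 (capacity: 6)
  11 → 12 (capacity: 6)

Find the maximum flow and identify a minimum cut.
Max flow = 7, Min cut edges: (0,1)

Maximum flow: 7
Minimum cut: (0,1)
Partition: S = [0], T = [1, 2, 3, 4, 5, 6, 7, 8, 9, 10, 11, 12]

Max-flow min-cut theorem verified: both equal 7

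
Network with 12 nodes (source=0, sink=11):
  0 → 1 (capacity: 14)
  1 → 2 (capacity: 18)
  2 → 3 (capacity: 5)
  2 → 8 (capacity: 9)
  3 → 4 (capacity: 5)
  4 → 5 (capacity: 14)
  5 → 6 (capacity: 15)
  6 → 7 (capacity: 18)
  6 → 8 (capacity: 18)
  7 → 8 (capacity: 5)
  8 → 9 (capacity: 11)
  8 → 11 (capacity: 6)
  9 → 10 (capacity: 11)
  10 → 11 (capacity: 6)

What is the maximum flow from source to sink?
Maximum flow = 12

Max flow: 12

Flow assignment:
  0 → 1: 12/14
  1 → 2: 12/18
  2 → 3: 5/5
  2 → 8: 7/9
  3 → 4: 5/5
  4 → 5: 5/14
  5 → 6: 5/15
  6 → 8: 5/18
  8 → 9: 6/11
  8 → 11: 6/6
  9 → 10: 6/11
  10 → 11: 6/6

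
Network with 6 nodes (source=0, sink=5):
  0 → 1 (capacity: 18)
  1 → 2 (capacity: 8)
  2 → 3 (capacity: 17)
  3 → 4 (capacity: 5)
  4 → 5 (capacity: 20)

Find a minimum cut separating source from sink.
Min cut value = 5, edges: (3,4)

Min cut value: 5
Partition: S = [0, 1, 2, 3], T = [4, 5]
Cut edges: (3,4)

By max-flow min-cut theorem, max flow = min cut = 5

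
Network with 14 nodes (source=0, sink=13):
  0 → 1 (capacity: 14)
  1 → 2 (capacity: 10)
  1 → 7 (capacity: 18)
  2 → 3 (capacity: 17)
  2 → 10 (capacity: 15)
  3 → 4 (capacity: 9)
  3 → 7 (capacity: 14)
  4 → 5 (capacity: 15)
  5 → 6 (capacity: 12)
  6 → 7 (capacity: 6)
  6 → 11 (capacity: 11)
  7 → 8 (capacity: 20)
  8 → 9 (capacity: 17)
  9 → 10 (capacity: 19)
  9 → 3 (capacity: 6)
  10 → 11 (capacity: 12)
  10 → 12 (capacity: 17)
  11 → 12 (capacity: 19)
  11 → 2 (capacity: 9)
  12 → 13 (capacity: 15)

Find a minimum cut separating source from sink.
Min cut value = 14, edges: (0,1)

Min cut value: 14
Partition: S = [0], T = [1, 2, 3, 4, 5, 6, 7, 8, 9, 10, 11, 12, 13]
Cut edges: (0,1)

By max-flow min-cut theorem, max flow = min cut = 14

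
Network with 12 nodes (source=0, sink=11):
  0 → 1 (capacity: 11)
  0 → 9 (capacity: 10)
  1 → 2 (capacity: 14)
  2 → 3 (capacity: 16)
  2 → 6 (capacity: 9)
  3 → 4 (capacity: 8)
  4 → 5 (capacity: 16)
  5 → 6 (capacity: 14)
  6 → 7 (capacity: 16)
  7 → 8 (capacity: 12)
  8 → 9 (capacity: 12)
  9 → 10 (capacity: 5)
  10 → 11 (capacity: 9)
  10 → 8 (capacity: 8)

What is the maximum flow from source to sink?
Maximum flow = 5

Max flow: 5

Flow assignment:
  0 → 1: 5/11
  1 → 2: 5/14
  2 → 3: 2/16
  2 → 6: 3/9
  3 → 4: 2/8
  4 → 5: 2/16
  5 → 6: 2/14
  6 → 7: 5/16
  7 → 8: 5/12
  8 → 9: 5/12
  9 → 10: 5/5
  10 → 11: 5/9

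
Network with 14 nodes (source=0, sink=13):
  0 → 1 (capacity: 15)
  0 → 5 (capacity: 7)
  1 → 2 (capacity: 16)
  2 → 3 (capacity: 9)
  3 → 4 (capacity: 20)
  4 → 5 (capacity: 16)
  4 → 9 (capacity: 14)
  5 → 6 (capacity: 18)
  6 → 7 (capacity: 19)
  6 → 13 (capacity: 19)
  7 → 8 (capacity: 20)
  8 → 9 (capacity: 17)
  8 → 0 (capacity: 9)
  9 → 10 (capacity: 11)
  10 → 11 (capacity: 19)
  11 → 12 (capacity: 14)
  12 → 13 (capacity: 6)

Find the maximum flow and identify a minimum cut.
Max flow = 16, Min cut edges: (0,5), (2,3)

Maximum flow: 16
Minimum cut: (0,5), (2,3)
Partition: S = [0, 1, 2], T = [3, 4, 5, 6, 7, 8, 9, 10, 11, 12, 13]

Max-flow min-cut theorem verified: both equal 16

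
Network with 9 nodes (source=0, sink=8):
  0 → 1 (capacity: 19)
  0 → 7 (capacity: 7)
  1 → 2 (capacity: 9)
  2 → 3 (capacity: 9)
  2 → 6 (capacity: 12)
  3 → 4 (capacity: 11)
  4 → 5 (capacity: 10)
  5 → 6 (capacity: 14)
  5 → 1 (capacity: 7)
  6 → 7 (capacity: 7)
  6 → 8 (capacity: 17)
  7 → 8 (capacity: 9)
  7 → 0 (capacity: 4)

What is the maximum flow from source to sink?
Maximum flow = 16

Max flow: 16

Flow assignment:
  0 → 1: 9/19
  0 → 7: 7/7
  1 → 2: 9/9
  2 → 6: 9/12
  6 → 8: 9/17
  7 → 8: 7/9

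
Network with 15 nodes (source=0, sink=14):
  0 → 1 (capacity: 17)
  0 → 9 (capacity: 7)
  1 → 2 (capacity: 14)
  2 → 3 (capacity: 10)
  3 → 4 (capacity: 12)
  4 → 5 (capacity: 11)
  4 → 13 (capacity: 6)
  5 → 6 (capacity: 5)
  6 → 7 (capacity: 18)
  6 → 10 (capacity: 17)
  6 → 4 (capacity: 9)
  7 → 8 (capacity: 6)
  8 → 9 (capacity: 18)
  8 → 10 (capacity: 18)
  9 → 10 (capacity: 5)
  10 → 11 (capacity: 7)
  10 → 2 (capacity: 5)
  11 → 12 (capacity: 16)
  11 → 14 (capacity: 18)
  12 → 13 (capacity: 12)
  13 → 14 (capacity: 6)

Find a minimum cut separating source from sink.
Min cut value = 13, edges: (10,11), (13,14)

Min cut value: 13
Partition: S = [0, 1, 2, 3, 4, 5, 6, 7, 8, 9, 10, 12, 13], T = [11, 14]
Cut edges: (10,11), (13,14)

By max-flow min-cut theorem, max flow = min cut = 13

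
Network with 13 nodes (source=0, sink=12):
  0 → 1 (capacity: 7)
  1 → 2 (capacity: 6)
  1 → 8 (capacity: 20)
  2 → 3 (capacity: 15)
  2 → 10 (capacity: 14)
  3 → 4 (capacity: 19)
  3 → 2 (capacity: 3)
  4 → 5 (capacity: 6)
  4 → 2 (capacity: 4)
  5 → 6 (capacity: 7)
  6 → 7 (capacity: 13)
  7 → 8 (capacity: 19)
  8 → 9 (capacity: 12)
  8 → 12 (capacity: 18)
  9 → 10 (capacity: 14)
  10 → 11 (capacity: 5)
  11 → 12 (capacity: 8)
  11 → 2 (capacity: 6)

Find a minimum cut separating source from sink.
Min cut value = 7, edges: (0,1)

Min cut value: 7
Partition: S = [0], T = [1, 2, 3, 4, 5, 6, 7, 8, 9, 10, 11, 12]
Cut edges: (0,1)

By max-flow min-cut theorem, max flow = min cut = 7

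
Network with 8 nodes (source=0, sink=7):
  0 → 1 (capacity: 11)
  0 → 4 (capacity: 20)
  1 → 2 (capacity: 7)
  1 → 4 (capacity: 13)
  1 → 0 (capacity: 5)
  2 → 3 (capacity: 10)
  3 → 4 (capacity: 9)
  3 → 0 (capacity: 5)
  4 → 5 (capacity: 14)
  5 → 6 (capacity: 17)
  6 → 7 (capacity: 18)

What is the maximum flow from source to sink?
Maximum flow = 14

Max flow: 14

Flow assignment:
  0 → 4: 14/20
  4 → 5: 14/14
  5 → 6: 14/17
  6 → 7: 14/18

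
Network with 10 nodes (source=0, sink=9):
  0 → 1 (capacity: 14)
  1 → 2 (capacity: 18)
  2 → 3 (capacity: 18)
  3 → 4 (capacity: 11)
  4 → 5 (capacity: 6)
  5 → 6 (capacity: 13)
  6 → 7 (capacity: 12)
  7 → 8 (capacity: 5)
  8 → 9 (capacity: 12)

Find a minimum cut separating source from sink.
Min cut value = 5, edges: (7,8)

Min cut value: 5
Partition: S = [0, 1, 2, 3, 4, 5, 6, 7], T = [8, 9]
Cut edges: (7,8)

By max-flow min-cut theorem, max flow = min cut = 5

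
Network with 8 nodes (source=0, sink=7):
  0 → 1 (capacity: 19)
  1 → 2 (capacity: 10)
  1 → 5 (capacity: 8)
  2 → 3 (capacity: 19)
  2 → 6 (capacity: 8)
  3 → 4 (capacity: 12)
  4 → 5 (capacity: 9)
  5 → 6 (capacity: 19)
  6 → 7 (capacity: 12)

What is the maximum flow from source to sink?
Maximum flow = 12

Max flow: 12

Flow assignment:
  0 → 1: 12/19
  1 → 2: 10/10
  1 → 5: 2/8
  2 → 3: 2/19
  2 → 6: 8/8
  3 → 4: 2/12
  4 → 5: 2/9
  5 → 6: 4/19
  6 → 7: 12/12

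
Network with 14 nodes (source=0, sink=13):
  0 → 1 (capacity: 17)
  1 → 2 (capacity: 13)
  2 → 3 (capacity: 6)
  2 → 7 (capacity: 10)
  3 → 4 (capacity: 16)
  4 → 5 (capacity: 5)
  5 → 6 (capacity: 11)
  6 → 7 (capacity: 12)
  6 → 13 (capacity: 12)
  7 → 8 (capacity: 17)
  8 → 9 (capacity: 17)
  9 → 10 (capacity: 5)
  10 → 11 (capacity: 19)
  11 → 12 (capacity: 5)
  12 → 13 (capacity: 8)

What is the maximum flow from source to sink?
Maximum flow = 10

Max flow: 10

Flow assignment:
  0 → 1: 10/17
  1 → 2: 10/13
  2 → 3: 5/6
  2 → 7: 5/10
  3 → 4: 5/16
  4 → 5: 5/5
  5 → 6: 5/11
  6 → 13: 5/12
  7 → 8: 5/17
  8 → 9: 5/17
  9 → 10: 5/5
  10 → 11: 5/19
  11 → 12: 5/5
  12 → 13: 5/8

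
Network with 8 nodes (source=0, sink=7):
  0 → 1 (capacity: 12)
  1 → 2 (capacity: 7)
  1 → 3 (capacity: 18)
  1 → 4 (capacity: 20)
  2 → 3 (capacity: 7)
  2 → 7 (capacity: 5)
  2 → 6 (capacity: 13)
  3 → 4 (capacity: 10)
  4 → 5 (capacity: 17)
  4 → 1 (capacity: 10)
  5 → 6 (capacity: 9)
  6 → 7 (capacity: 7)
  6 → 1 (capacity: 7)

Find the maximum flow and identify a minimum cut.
Max flow = 12, Min cut edges: (2,7), (6,7)

Maximum flow: 12
Minimum cut: (2,7), (6,7)
Partition: S = [0, 1, 2, 3, 4, 5, 6], T = [7]

Max-flow min-cut theorem verified: both equal 12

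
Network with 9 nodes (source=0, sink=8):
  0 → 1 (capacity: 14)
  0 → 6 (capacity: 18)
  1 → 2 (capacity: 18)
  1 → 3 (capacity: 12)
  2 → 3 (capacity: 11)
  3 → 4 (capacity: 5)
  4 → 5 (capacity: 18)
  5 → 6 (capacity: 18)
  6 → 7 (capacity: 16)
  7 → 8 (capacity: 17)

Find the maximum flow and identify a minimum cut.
Max flow = 16, Min cut edges: (6,7)

Maximum flow: 16
Minimum cut: (6,7)
Partition: S = [0, 1, 2, 3, 4, 5, 6], T = [7, 8]

Max-flow min-cut theorem verified: both equal 16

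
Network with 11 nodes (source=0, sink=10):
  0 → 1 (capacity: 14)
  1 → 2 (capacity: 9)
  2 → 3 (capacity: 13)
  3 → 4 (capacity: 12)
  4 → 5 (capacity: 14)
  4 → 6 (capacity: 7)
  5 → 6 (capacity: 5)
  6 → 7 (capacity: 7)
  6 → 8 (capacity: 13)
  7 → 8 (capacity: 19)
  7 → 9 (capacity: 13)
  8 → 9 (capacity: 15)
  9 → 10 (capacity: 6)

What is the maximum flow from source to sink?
Maximum flow = 6

Max flow: 6

Flow assignment:
  0 → 1: 6/14
  1 → 2: 6/9
  2 → 3: 6/13
  3 → 4: 6/12
  4 → 5: 2/14
  4 → 6: 4/7
  5 → 6: 2/5
  6 → 7: 4/7
  6 → 8: 2/13
  7 → 9: 4/13
  8 → 9: 2/15
  9 → 10: 6/6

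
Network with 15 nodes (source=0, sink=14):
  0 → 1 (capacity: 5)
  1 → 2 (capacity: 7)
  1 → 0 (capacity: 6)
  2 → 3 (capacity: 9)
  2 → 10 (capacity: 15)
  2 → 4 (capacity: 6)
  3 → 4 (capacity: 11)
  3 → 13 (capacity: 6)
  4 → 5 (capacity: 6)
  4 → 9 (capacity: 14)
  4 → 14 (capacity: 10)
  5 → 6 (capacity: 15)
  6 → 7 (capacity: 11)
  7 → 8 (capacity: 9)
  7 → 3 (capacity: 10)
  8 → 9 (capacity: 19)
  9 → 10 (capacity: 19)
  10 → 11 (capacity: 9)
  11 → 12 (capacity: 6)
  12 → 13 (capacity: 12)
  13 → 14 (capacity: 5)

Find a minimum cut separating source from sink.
Min cut value = 5, edges: (0,1)

Min cut value: 5
Partition: S = [0], T = [1, 2, 3, 4, 5, 6, 7, 8, 9, 10, 11, 12, 13, 14]
Cut edges: (0,1)

By max-flow min-cut theorem, max flow = min cut = 5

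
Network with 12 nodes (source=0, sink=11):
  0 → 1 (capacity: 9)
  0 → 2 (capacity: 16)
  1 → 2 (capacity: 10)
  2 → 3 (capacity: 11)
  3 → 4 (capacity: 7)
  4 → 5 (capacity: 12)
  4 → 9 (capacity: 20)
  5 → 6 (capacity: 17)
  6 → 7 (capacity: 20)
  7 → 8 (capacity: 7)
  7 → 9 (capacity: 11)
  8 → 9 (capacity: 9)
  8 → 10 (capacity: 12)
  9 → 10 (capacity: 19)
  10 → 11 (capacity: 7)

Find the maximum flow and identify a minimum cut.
Max flow = 7, Min cut edges: (10,11)

Maximum flow: 7
Minimum cut: (10,11)
Partition: S = [0, 1, 2, 3, 4, 5, 6, 7, 8, 9, 10], T = [11]

Max-flow min-cut theorem verified: both equal 7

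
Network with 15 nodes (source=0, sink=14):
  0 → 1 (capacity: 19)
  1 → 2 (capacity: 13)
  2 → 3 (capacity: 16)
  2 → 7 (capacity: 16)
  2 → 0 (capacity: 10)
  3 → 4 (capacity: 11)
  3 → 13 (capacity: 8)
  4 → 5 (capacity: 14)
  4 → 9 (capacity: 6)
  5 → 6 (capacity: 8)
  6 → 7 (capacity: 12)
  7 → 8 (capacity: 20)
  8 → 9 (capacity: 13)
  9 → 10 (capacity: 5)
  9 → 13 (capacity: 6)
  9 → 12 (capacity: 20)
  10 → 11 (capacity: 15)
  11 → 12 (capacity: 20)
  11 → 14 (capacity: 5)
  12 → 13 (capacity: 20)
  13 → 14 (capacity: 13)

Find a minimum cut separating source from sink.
Min cut value = 13, edges: (1,2)

Min cut value: 13
Partition: S = [0, 1], T = [2, 3, 4, 5, 6, 7, 8, 9, 10, 11, 12, 13, 14]
Cut edges: (1,2)

By max-flow min-cut theorem, max flow = min cut = 13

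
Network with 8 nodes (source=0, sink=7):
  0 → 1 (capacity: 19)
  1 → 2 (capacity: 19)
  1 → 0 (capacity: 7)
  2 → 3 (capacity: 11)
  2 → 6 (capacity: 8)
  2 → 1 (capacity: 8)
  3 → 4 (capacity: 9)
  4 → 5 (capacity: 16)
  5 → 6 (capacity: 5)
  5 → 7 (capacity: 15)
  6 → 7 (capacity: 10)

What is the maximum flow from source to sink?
Maximum flow = 17

Max flow: 17

Flow assignment:
  0 → 1: 17/19
  1 → 2: 17/19
  2 → 3: 9/11
  2 → 6: 8/8
  3 → 4: 9/9
  4 → 5: 9/16
  5 → 7: 9/15
  6 → 7: 8/10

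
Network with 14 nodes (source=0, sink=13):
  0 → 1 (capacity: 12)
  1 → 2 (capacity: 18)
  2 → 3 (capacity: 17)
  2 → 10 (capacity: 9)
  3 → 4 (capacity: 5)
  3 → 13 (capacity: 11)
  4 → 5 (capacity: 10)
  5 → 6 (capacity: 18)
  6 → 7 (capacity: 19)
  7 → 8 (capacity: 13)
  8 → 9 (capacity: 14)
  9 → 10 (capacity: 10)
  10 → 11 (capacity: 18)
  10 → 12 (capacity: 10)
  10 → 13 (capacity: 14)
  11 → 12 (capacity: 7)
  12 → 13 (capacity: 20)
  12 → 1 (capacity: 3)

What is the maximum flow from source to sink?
Maximum flow = 12

Max flow: 12

Flow assignment:
  0 → 1: 12/12
  1 → 2: 12/18
  2 → 3: 11/17
  2 → 10: 1/9
  3 → 13: 11/11
  10 → 13: 1/14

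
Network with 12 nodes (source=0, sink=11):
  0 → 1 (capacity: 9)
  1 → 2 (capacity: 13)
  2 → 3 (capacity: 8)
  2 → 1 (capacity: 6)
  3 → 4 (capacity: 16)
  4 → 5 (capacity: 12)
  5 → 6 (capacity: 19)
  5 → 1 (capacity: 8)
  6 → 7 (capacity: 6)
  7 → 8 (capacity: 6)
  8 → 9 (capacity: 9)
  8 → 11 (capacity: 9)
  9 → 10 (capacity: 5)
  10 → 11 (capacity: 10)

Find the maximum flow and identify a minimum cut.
Max flow = 6, Min cut edges: (7,8)

Maximum flow: 6
Minimum cut: (7,8)
Partition: S = [0, 1, 2, 3, 4, 5, 6, 7], T = [8, 9, 10, 11]

Max-flow min-cut theorem verified: both equal 6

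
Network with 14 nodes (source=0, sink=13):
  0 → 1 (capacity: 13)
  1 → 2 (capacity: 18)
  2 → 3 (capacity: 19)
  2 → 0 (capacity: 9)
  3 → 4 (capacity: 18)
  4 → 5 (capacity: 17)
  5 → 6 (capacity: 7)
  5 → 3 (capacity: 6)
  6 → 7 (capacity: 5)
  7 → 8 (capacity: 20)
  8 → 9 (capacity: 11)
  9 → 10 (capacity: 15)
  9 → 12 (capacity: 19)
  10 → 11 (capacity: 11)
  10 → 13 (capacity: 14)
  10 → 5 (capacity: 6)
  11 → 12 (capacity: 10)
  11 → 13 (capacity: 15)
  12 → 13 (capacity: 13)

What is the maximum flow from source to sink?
Maximum flow = 5

Max flow: 5

Flow assignment:
  0 → 1: 13/13
  1 → 2: 13/18
  2 → 3: 5/19
  2 → 0: 8/9
  3 → 4: 7/18
  4 → 5: 7/17
  5 → 6: 5/7
  5 → 3: 2/6
  6 → 7: 5/5
  7 → 8: 5/20
  8 → 9: 5/11
  9 → 10: 5/15
  10 → 13: 5/14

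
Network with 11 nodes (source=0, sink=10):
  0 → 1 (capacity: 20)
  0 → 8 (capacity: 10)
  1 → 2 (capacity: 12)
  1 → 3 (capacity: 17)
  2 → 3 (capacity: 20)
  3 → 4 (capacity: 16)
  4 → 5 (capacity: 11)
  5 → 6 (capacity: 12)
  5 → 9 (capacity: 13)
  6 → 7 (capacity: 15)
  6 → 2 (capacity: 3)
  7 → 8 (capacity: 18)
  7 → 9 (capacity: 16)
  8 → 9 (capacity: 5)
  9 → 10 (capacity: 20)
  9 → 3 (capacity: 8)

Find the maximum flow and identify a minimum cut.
Max flow = 16, Min cut edges: (4,5), (8,9)

Maximum flow: 16
Minimum cut: (4,5), (8,9)
Partition: S = [0, 1, 2, 3, 4, 8], T = [5, 6, 7, 9, 10]

Max-flow min-cut theorem verified: both equal 16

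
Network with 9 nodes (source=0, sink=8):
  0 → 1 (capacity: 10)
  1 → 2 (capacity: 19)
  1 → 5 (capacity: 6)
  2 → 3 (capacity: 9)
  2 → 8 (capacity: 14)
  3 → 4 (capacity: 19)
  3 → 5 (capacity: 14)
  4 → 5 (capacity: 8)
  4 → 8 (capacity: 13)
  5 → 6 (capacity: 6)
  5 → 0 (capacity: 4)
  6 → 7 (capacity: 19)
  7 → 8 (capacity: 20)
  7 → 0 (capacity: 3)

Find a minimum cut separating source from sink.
Min cut value = 10, edges: (0,1)

Min cut value: 10
Partition: S = [0], T = [1, 2, 3, 4, 5, 6, 7, 8]
Cut edges: (0,1)

By max-flow min-cut theorem, max flow = min cut = 10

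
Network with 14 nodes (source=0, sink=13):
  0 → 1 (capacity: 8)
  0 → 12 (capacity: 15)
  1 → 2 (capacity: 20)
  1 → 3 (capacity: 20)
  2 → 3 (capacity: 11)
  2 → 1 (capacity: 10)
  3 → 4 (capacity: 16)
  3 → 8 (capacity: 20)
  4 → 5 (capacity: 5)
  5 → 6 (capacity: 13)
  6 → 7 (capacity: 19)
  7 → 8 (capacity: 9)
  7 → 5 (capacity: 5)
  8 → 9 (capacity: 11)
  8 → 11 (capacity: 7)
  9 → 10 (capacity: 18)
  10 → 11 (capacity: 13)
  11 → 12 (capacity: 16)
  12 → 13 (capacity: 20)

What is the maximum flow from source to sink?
Maximum flow = 20

Max flow: 20

Flow assignment:
  0 → 1: 8/8
  0 → 12: 12/15
  1 → 3: 8/20
  3 → 8: 8/20
  8 → 9: 1/11
  8 → 11: 7/7
  9 → 10: 1/18
  10 → 11: 1/13
  11 → 12: 8/16
  12 → 13: 20/20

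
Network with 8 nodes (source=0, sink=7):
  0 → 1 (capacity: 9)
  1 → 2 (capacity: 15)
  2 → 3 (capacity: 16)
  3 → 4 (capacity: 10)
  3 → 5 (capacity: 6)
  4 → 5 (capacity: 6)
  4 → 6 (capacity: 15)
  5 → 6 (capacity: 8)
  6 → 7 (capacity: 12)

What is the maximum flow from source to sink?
Maximum flow = 9

Max flow: 9

Flow assignment:
  0 → 1: 9/9
  1 → 2: 9/15
  2 → 3: 9/16
  3 → 4: 9/10
  4 → 6: 9/15
  6 → 7: 9/12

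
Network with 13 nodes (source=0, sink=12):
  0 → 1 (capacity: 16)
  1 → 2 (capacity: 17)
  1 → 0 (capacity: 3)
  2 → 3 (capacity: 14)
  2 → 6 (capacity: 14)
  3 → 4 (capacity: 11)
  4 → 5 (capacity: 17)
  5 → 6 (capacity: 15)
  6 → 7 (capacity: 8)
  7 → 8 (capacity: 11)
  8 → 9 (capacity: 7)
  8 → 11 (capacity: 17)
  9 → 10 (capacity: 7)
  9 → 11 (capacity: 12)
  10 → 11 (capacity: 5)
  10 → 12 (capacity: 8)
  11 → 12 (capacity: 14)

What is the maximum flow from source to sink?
Maximum flow = 8

Max flow: 8

Flow assignment:
  0 → 1: 8/16
  1 → 2: 8/17
  2 → 3: 2/14
  2 → 6: 6/14
  3 → 4: 2/11
  4 → 5: 2/17
  5 → 6: 2/15
  6 → 7: 8/8
  7 → 8: 8/11
  8 → 11: 8/17
  11 → 12: 8/14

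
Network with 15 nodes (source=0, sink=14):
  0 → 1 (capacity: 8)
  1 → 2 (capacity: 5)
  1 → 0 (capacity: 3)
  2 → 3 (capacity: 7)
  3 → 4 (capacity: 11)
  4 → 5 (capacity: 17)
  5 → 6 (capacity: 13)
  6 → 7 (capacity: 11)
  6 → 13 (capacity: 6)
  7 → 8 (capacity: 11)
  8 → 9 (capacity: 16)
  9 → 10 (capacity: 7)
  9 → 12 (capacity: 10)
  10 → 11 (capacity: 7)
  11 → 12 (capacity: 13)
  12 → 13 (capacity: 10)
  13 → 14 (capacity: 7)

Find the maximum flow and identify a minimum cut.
Max flow = 5, Min cut edges: (1,2)

Maximum flow: 5
Minimum cut: (1,2)
Partition: S = [0, 1], T = [2, 3, 4, 5, 6, 7, 8, 9, 10, 11, 12, 13, 14]

Max-flow min-cut theorem verified: both equal 5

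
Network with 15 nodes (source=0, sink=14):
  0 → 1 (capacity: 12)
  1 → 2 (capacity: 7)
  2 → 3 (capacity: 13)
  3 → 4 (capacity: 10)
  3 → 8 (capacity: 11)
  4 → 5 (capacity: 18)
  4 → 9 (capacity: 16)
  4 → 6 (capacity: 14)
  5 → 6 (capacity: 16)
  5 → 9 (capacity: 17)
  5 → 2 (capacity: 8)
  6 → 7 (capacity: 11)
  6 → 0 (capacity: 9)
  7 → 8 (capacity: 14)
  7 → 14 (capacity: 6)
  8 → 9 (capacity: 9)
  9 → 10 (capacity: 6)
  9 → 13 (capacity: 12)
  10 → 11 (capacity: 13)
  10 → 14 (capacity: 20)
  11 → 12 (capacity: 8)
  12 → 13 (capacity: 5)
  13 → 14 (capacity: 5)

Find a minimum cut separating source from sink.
Min cut value = 7, edges: (1,2)

Min cut value: 7
Partition: S = [0, 1], T = [2, 3, 4, 5, 6, 7, 8, 9, 10, 11, 12, 13, 14]
Cut edges: (1,2)

By max-flow min-cut theorem, max flow = min cut = 7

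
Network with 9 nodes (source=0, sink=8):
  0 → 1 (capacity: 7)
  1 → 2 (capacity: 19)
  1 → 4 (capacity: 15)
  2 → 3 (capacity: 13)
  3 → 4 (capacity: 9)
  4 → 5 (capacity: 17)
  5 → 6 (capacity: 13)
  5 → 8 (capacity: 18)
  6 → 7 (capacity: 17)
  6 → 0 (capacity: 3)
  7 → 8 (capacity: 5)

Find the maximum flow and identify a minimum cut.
Max flow = 7, Min cut edges: (0,1)

Maximum flow: 7
Minimum cut: (0,1)
Partition: S = [0], T = [1, 2, 3, 4, 5, 6, 7, 8]

Max-flow min-cut theorem verified: both equal 7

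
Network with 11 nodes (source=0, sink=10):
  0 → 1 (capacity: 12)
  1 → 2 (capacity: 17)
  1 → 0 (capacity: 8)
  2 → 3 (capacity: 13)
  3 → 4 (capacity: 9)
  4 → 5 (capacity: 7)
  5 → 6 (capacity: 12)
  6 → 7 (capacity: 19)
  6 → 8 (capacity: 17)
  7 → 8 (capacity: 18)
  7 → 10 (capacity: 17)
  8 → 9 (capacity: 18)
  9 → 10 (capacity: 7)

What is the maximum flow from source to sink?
Maximum flow = 7

Max flow: 7

Flow assignment:
  0 → 1: 7/12
  1 → 2: 7/17
  2 → 3: 7/13
  3 → 4: 7/9
  4 → 5: 7/7
  5 → 6: 7/12
  6 → 7: 7/19
  7 → 10: 7/17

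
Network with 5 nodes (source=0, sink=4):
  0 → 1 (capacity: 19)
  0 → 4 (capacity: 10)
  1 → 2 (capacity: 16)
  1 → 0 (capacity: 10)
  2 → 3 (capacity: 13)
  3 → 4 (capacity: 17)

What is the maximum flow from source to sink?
Maximum flow = 23

Max flow: 23

Flow assignment:
  0 → 1: 13/19
  0 → 4: 10/10
  1 → 2: 13/16
  2 → 3: 13/13
  3 → 4: 13/17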